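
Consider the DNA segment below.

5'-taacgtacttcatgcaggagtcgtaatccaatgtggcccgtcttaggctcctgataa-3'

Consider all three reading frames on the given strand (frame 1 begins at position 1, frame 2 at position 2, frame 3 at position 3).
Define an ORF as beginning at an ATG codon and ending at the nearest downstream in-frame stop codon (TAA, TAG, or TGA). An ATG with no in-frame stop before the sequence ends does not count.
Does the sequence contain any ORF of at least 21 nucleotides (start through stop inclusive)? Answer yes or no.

yes

Frame 1: TAA CGT ACT TCA TGC AGG AGT CGT AAT CCA ATG TGG CCC GTC TTA GGC TCC TGA TAA — ATG at 31, stop TGA at 52 → 24 nt.
Frame 2: AAC GTA CTT CAT GCA GGA GTC GTA ATC CAA TGT GGC CCG TCT TAG GCT CCT GAT — no ATG→stop ORF.
Frame 3: ACG TAC TTC ATG CAG GAG TCG TAA TCC AAT GTG GCC CGT CTT AGG CTC CTG ATA — ATG at 12, stop TAA at 24 → 15 nt.
Frame 1 has an ORF of 24 nucleotides (positions 31–54) ≥ 21, so yes.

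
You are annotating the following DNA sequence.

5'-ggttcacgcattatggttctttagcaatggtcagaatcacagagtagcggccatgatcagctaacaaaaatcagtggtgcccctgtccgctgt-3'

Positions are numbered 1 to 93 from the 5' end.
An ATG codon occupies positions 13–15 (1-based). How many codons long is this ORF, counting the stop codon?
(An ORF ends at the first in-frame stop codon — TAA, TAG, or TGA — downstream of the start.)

Codons from position 13: ATG (13–15), GTT (16–18), CTT (19–21), TAG (22–24).
TAG is the first in-frame stop; that's 4 codons including the stop.

4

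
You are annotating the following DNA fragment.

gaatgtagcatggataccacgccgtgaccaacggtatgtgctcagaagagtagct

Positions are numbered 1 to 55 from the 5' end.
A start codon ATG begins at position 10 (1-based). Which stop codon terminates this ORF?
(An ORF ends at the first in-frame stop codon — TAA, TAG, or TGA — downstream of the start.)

Codons from position 10: ATG (10–12), GAT (13–15), ACC (16–18), ACG (19–21), CCG (22–24), TGA (25–27).
The first in-frame stop codon is TGA.

TGA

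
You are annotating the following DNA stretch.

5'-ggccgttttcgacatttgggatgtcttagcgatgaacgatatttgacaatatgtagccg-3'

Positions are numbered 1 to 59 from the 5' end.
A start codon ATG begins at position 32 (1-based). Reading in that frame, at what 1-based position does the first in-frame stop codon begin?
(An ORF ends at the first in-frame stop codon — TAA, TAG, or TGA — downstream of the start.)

44

Codons from position 32: ATG (32–34), AAC (35–37), GAT (38–40), ATT (41–43), TGA (44–46).
TGA is a stop codon; it begins at position 44.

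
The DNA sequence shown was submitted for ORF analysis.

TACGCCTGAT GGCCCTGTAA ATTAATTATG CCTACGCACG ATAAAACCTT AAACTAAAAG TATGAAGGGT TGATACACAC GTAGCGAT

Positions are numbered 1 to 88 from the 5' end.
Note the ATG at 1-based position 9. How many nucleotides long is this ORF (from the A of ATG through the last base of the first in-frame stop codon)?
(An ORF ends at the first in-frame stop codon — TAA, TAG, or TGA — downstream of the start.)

Codons from position 9: ATG (9–11), GCC (12–14), CTG (15–17), TAA (18–20).
TAA is the first in-frame stop; ORF spans 9–20, 12 nucleotides.

12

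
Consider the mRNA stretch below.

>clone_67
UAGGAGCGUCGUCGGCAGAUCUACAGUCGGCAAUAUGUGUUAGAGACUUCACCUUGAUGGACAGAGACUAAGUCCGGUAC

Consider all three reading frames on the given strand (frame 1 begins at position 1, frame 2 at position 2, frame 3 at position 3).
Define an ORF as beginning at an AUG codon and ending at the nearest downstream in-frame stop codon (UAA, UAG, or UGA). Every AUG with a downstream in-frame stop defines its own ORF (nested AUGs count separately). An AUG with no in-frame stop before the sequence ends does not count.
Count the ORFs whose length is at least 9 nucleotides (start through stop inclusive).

2

Frame 1: UAG GAG CGU CGU CGG CAG AUC UAC AGU CGG CAA UAU GUG UUA GAG ACU UCA CCU UGA UGG ACA GAG ACU AAG UCC GGU — no AUG→stop ORF.
Frame 2: AGG AGC GUC GUC GGC AGA UCU ACA GUC GGC AAU AUG UGU UAG AGA CUU CAC CUU GAU GGA CAG AGA CUA AGU CCG GUA — AUG at 35, stop UAG at 41 → 9 nt.
Frame 3: GGA GCG UCG UCG GCA GAU CUA CAG UCG GCA AUA UGU GUU AGA GAC UUC ACC UUG AUG GAC AGA GAC UAA GUC CGG UAC — AUG at 57, stop UAA at 69 → 15 nt.
ORFs ≥ 9 nucleotides: frame 2 35–43 (9 nucleotides), frame 3 57–71 (15 nucleotides). Count = 2.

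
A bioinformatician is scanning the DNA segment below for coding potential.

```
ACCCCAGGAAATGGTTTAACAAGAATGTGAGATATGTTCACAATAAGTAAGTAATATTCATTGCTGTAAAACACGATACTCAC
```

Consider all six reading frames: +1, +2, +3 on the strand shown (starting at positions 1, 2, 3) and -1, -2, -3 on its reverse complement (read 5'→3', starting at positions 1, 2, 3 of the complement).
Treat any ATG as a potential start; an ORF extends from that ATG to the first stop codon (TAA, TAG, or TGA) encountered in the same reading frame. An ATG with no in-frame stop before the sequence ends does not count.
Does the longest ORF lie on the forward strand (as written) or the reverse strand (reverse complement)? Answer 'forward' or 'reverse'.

Reverse complement (5'→3'): GTGAGTATCGTGTTTTACAGCAATGAATATTACTTACTTATTGTGAACATATCTCACATTCTTGTTAAACCATTTCCTGGGGT
Frame +1: ACC CCA GGA AAT GGT TTA ACA AGA ATG TGA GAT ATG TTC ACA ATA AGT AAG TAA TAT TCA TTG CTG TAA AAC ACG ATA CTC — ATG at 25, stop TGA at 28 → 6 nt; ATG at 34, stop TAA at 52 → 21 nt.
Frame +2: CCC CAG GAA ATG GTT TAA CAA GAA TGT GAG ATA TGT TCA CAA TAA GTA AGT AAT ATT CAT TGC TGT AAA ACA CGA TAC TCA — ATG at 11, stop TAA at 17 → 9 nt.
Frame +3: CCC AGG AAA TGG TTT AAC AAG AAT GTG AGA TAT GTT CAC AAT AAG TAA GTA ATA TTC ATT GCT GTA AAA CAC GAT ACT CAC — no ATG→stop ORF.
Frame -1: GTG AGT ATC GTG TTT TAC AGC AAT GAA TAT TAC TTA CTT ATT GTG AAC ATA TCT CAC ATT CTT GTT AAA CCA TTT CCT GGG — no ATG→stop ORF.
Frame -2: TGA GTA TCG TGT TTT ACA GCA ATG AAT ATT ACT TAC TTA TTG TGA ACA TAT CTC ACA TTC TTG TTA AAC CAT TTC CTG GGG — ATG at 23, stop TGA at 44 → 24 nt.
Frame -3: GAG TAT CGT GTT TTA CAG CAA TGA ATA TTA CTT ACT TAT TGT GAA CAT ATC TCA CAT TCT TGT TAA ACC ATT TCC TGG GGT — no ATG→stop ORF.
Forward-strand max 21 nt; reverse-strand max 24 nt. The reverse strand has the longer ORF.

reverse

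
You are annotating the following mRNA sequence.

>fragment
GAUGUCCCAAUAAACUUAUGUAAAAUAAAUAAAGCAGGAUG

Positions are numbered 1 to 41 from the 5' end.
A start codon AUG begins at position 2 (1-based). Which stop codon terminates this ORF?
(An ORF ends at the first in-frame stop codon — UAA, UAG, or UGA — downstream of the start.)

UAA

Codons from position 2: AUG (2–4), UCC (5–7), CAA (8–10), UAA (11–13).
The first in-frame stop codon is UAA.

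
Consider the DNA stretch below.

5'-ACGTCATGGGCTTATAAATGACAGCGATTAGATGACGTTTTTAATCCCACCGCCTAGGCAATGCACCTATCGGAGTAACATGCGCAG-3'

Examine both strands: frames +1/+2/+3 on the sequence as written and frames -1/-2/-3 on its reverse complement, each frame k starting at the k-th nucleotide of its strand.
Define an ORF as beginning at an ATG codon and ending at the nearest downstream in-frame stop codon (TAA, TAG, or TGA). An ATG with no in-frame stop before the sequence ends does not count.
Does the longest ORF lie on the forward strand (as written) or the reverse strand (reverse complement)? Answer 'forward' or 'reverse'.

forward

Reverse complement (5'→3'): CTGCGCATGTTACTCCGATAGGTGCATTGCCTAGGCGGTGGGATTAAAAACGTCATCTAATCGCTGTCATTTATAAGCCCATGACGT
Frame +1: ACG TCA TGG GCT TAT AAA TGA CAG CGA TTA GAT GAC GTT TTT AAT CCC ACC GCC TAG GCA ATG CAC CTA TCG GAG TAA CAT GCG CAG — ATG at 61, stop TAA at 76 → 18 nt.
Frame +2: CGT CAT GGG CTT ATA AAT GAC AGC GAT TAG ATG ACG TTT TTA ATC CCA CCG CCT AGG CAA TGC ACC TAT CGG AGT AAC ATG CGC — no ATG→stop ORF.
Frame +3: GTC ATG GGC TTA TAA ATG ACA GCG ATT AGA TGA CGT TTT TAA TCC CAC CGC CTA GGC AAT GCA CCT ATC GGA GTA ACA TGC GCA — ATG at 6, stop TAA at 15 → 12 nt; ATG at 18, stop TGA at 33 → 18 nt.
Frame -1: CTG CGC ATG TTA CTC CGA TAG GTG CAT TGC CTA GGC GGT GGG ATT AAA AAC GTC ATC TAA TCG CTG TCA TTT ATA AGC CCA TGA CGT — ATG at 7, stop TAG at 19 → 15 nt.
Frame -2: TGC GCA TGT TAC TCC GAT AGG TGC ATT GCC TAG GCG GTG GGA TTA AAA ACG TCA TCT AAT CGC TGT CAT TTA TAA GCC CAT GAC — no ATG→stop ORF.
Frame -3: GCG CAT GTT ACT CCG ATA GGT GCA TTG CCT AGG CGG TGG GAT TAA AAA CGT CAT CTA ATC GCT GTC ATT TAT AAG CCC ATG ACG — no ATG→stop ORF.
Forward-strand max 18 nt; reverse-strand max 15 nt. The forward strand has the longer ORF.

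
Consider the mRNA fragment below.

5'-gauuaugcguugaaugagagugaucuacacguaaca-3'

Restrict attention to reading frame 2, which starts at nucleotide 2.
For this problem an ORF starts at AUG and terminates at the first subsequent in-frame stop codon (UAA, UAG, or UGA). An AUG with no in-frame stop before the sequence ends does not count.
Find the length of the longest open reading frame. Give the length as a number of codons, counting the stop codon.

Frame 2: AUU AUG CGU UGA AUG AGA GUG AUC UAC ACG UAA — AUG at 5, stop UGA at 11 → 9 nt; AUG at 14, stop UAA at 32 → 21 nt.
Longest: frame 2, positions 14–34, 21 nt = 7 codons = 6 aa. → 7 codons.

7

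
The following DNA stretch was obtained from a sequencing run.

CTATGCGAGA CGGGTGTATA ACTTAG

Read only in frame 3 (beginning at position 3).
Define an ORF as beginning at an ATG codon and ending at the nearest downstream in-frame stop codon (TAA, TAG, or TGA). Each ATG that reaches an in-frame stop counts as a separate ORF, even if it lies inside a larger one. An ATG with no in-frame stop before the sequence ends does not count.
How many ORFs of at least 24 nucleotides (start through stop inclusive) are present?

Frame 3: ATG CGA GAC GGG TGT ATA ACT TAG — ATG at 3, stop TAG at 24 → 24 nt.
ORFs ≥ 24 nucleotides: frame 3 3–26 (24 nucleotides). Count = 1.

1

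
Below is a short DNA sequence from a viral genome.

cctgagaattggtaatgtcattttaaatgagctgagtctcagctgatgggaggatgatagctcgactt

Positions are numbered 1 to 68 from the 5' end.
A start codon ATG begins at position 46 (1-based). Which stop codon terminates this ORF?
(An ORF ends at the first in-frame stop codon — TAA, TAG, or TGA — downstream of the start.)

Codons from position 46: ATG (46–48), GGA (49–51), GGA (52–54), TGA (55–57).
The first in-frame stop codon is TGA.

TGA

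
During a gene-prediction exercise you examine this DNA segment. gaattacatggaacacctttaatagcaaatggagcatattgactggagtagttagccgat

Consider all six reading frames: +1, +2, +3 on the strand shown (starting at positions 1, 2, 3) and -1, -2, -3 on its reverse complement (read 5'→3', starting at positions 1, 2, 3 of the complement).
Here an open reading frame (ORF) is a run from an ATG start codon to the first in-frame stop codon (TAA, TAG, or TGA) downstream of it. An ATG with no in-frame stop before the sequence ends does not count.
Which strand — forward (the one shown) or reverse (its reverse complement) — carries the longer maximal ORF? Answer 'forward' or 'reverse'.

Reverse complement (5'→3'): ATCGGCTAACTACTCCAGTCAATATGCTCCATTTGCTATTAAAGGTGTTCCATGTAATTC
Frame +1: GAA TTA CAT GGA ACA CCT TTA ATA GCA AAT GGA GCA TAT TGA CTG GAG TAG TTA GCC GAT — no ATG→stop ORF.
Frame +2: AAT TAC ATG GAA CAC CTT TAA TAG CAA ATG GAG CAT ATT GAC TGG AGT AGT TAG CCG — ATG at 8, stop TAA at 20 → 15 nt; ATG at 29, stop TAG at 53 → 27 nt.
Frame +3: ATT ACA TGG AAC ACC TTT AAT AGC AAA TGG AGC ATA TTG ACT GGA GTA GTT AGC CGA — no ATG→stop ORF.
Frame -1: ATC GGC TAA CTA CTC CAG TCA ATA TGC TCC ATT TGC TAT TAA AGG TGT TCC ATG TAA TTC — ATG at 52, stop TAA at 55 → 6 nt.
Frame -2: TCG GCT AAC TAC TCC AGT CAA TAT GCT CCA TTT GCT ATT AAA GGT GTT CCA TGT AAT — no ATG→stop ORF.
Frame -3: CGG CTA ACT ACT CCA GTC AAT ATG CTC CAT TTG CTA TTA AAG GTG TTC CAT GTA ATT — no ATG→stop ORF.
Forward-strand max 27 nt; reverse-strand max 6 nt. The forward strand has the longer ORF.

forward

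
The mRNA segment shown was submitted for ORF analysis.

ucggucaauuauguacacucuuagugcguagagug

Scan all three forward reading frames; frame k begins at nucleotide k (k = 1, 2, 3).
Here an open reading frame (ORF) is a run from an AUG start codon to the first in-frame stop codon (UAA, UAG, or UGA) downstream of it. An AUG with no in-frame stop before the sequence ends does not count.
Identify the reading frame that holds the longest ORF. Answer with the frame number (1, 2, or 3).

2

Frame 1: UCG GUC AAU UAU GUA CAC UCU UAG UGC GUA GAG — no AUG→stop ORF.
Frame 2: CGG UCA AUU AUG UAC ACU CUU AGU GCG UAG AGU — AUG at 11, stop UAG at 29 → 21 nt.
Frame 3: GGU CAA UUA UGU ACA CUC UUA GUG CGU AGA GUG — no AUG→stop ORF.
Longest ORF is 21 nt in frame 2 (positions 11–31).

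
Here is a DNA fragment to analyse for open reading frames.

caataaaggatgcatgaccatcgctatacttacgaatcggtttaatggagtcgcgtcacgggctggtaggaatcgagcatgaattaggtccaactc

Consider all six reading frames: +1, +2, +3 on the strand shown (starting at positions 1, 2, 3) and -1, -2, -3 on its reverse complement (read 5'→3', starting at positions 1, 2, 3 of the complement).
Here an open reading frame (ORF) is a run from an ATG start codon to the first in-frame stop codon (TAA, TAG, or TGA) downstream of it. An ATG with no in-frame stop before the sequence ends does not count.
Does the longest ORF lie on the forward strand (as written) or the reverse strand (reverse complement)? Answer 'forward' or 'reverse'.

Reverse complement (5'→3'): GAGTTGGACCTAATTCATGCTCGATTCCTACCAGCCCGTGACGCGACTCCATTAAACCGATTCGTAAGTATAGCGATGGTCATGCATCCTTTATTG
Frame +1: CAA TAA AGG ATG CAT GAC CAT CGC TAT ACT TAC GAA TCG GTT TAA TGG AGT CGC GTC ACG GGC TGG TAG GAA TCG AGC ATG AAT TAG GTC CAA CTC — ATG at 10, stop TAA at 43 → 36 nt; ATG at 79, stop TAG at 85 → 9 nt.
Frame +2: AAT AAA GGA TGC ATG ACC ATC GCT ATA CTT ACG AAT CGG TTT AAT GGA GTC GCG TCA CGG GCT GGT AGG AAT CGA GCA TGA ATT AGG TCC AAC — ATG at 14, stop TGA at 80 → 69 nt.
Frame +3: ATA AAG GAT GCA TGA CCA TCG CTA TAC TTA CGA ATC GGT TTA ATG GAG TCG CGT CAC GGG CTG GTA GGA ATC GAG CAT GAA TTA GGT CCA ACT — no ATG→stop ORF.
Frame -1: GAG TTG GAC CTA ATT CAT GCT CGA TTC CTA CCA GCC CGT GAC GCG ACT CCA TTA AAC CGA TTC GTA AGT ATA GCG ATG GTC ATG CAT CCT TTA TTG — no ATG→stop ORF.
Frame -2: AGT TGG ACC TAA TTC ATG CTC GAT TCC TAC CAG CCC GTG ACG CGA CTC CAT TAA ACC GAT TCG TAA GTA TAG CGA TGG TCA TGC ATC CTT TAT — ATG at 17, stop TAA at 53 → 39 nt.
Frame -3: GTT GGA CCT AAT TCA TGC TCG ATT CCT ACC AGC CCG TGA CGC GAC TCC ATT AAA CCG ATT CGT AAG TAT AGC GAT GGT CAT GCA TCC TTT ATT — no ATG→stop ORF.
Forward-strand max 69 nt; reverse-strand max 39 nt. The forward strand has the longer ORF.

forward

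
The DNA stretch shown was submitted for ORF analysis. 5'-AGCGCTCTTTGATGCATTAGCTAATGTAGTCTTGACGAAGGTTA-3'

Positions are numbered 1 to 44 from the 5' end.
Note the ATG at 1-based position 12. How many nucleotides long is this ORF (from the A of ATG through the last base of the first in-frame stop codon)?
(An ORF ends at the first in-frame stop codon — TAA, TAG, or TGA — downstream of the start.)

Codons from position 12: ATG (12–14), CAT (15–17), TAG (18–20).
TAG is the first in-frame stop; ORF spans 12–20, 9 nucleotides.

9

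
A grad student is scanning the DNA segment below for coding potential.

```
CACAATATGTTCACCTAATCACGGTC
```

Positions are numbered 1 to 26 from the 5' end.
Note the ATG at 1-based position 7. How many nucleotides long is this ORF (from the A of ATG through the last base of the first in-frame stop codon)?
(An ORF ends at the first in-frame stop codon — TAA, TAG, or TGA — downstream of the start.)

Codons from position 7: ATG (7–9), TTC (10–12), ACC (13–15), TAA (16–18).
TAA is the first in-frame stop; ORF spans 7–18, 12 nucleotides.

12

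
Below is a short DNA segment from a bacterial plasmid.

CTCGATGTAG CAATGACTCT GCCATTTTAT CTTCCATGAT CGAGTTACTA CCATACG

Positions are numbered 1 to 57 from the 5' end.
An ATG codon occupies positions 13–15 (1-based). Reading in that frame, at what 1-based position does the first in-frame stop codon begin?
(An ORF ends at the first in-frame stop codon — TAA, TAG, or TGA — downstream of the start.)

37

Codons from position 13: ATG (13–15), ACT (16–18), CTG (19–21), CCA (22–24), TTT (25–27), TAT (28–30), CTT (31–33), CCA (34–36), TGA (37–39).
TGA is a stop codon; it begins at position 37.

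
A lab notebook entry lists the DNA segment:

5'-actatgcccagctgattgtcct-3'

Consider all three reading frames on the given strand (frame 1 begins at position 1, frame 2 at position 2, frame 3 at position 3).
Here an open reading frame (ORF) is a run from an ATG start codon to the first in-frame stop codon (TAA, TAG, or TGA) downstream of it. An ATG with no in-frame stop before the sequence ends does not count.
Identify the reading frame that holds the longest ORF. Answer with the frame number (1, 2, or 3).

Frame 1: ACT ATG CCC AGC TGA TTG TCC — ATG at 4, stop TGA at 13 → 12 nt.
Frame 2: CTA TGC CCA GCT GAT TGT CCT — no ATG→stop ORF.
Frame 3: TAT GCC CAG CTG ATT GTC — no ATG→stop ORF.
Longest ORF is 12 nt in frame 1 (positions 4–15).

1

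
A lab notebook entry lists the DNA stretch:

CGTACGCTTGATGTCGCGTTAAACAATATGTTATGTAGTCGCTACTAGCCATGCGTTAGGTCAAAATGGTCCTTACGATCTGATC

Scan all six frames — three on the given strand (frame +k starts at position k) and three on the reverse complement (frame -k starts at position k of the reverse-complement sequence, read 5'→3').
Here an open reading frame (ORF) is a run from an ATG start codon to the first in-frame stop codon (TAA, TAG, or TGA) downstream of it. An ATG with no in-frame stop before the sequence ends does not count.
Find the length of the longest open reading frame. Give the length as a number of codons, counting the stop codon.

Reverse complement (5'→3'): GATCAGATCGTAAGGACCATTTTGACCTAACGCATGGCTAGTAGCGACTACATAACATATTGTTTAACGCGACATCAAGCGTACG
Frame +1: CGT ACG CTT GAT GTC GCG TTA AAC AAT ATG TTA TGT AGT CGC TAC TAG CCA TGC GTT AGG TCA AAA TGG TCC TTA CGA TCT GAT — ATG at 28, stop TAG at 46 → 21 nt.
Frame +2: GTA CGC TTG ATG TCG CGT TAA ACA ATA TGT TAT GTA GTC GCT ACT AGC CAT GCG TTA GGT CAA AAT GGT CCT TAC GAT CTG ATC — ATG at 11, stop TAA at 20 → 12 nt.
Frame +3: TAC GCT TGA TGT CGC GTT AAA CAA TAT GTT ATG TAG TCG CTA CTA GCC ATG CGT TAG GTC AAA ATG GTC CTT ACG ATC TGA — ATG at 33, stop TAG at 36 → 6 nt; ATG at 51, stop TAG at 57 → 9 nt; ATG at 66, stop TGA at 81 → 18 nt.
Frame -1: GAT CAG ATC GTA AGG ACC ATT TTG ACC TAA CGC ATG GCT AGT AGC GAC TAC ATA ACA TAT TGT TTA ACG CGA CAT CAA GCG TAC — no ATG→stop ORF.
Frame -2: ATC AGA TCG TAA GGA CCA TTT TGA CCT AAC GCA TGG CTA GTA GCG ACT ACA TAA CAT ATT GTT TAA CGC GAC ATC AAG CGT ACG — no ATG→stop ORF.
Frame -3: TCA GAT CGT AAG GAC CAT TTT GAC CTA ACG CAT GGC TAG TAG CGA CTA CAT AAC ATA TTG TTT AAC GCG ACA TCA AGC GTA — no ATG→stop ORF.
Longest: frame +1, positions 28–48, 21 nt = 7 codons = 6 aa. → 7 codons.

7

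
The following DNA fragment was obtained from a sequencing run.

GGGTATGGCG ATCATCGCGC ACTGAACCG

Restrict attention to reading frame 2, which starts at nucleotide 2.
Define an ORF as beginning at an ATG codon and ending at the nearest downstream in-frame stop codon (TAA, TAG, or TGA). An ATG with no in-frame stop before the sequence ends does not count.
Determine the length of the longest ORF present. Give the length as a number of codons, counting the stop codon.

Frame 2: GGT ATG GCG ATC ATC GCG CAC TGA ACC — ATG at 5, stop TGA at 23 → 21 nt.
Longest: frame 2, positions 5–25, 21 nt = 7 codons = 6 aa. → 7 codons.

7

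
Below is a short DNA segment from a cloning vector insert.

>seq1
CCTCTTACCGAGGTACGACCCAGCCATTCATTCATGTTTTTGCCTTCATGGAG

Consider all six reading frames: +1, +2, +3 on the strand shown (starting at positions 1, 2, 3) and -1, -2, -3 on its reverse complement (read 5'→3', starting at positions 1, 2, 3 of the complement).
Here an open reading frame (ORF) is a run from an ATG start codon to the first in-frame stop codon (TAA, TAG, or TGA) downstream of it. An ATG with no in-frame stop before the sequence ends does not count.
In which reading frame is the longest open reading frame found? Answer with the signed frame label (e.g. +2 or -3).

-2

Reverse complement (5'→3'): CTCCATGAAGGCAAAAACATGAATGAATGGCTGGGTCGTACCTCGGTAAGAGG
Frame +1: CCT CTT ACC GAG GTA CGA CCC AGC CAT TCA TTC ATG TTT TTG CCT TCA TGG — no ATG→stop ORF.
Frame +2: CTC TTA CCG AGG TAC GAC CCA GCC ATT CAT TCA TGT TTT TGC CTT CAT GGA — no ATG→stop ORF.
Frame +3: TCT TAC CGA GGT ACG ACC CAG CCA TTC ATT CAT GTT TTT GCC TTC ATG GAG — no ATG→stop ORF.
Frame -1: CTC CAT GAA GGC AAA AAC ATG AAT GAA TGG CTG GGT CGT ACC TCG GTA AGA — no ATG→stop ORF.
Frame -2: TCC ATG AAG GCA AAA ACA TGA ATG AAT GGC TGG GTC GTA CCT CGG TAA GAG — ATG at 5, stop TGA at 20 → 18 nt; ATG at 23, stop TAA at 47 → 27 nt.
Frame -3: CCA TGA AGG CAA AAA CAT GAA TGA ATG GCT GGG TCG TAC CTC GGT AAG AGG — no ATG→stop ORF.
Longest ORF is 27 nt in frame -2 (positions 23–49).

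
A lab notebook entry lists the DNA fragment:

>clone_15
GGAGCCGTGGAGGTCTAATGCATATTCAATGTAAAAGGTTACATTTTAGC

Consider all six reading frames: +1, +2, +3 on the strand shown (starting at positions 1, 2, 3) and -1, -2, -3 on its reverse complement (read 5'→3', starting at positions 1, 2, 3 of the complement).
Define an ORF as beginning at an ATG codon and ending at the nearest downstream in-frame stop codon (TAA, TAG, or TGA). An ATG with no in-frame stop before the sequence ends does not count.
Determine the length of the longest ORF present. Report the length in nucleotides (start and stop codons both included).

9

Reverse complement (5'→3'): GCTAAAATGTAACCTTTTACATTGAATATGCATTAGACCTCCACGGCTCC
Frame +1: GGA GCC GTG GAG GTC TAA TGC ATA TTC AAT GTA AAA GGT TAC ATT TTA — no ATG→stop ORF.
Frame +2: GAG CCG TGG AGG TCT AAT GCA TAT TCA ATG TAA AAG GTT ACA TTT TAG — ATG at 29, stop TAA at 32 → 6 nt.
Frame +3: AGC CGT GGA GGT CTA ATG CAT ATT CAA TGT AAA AGG TTA CAT TTT AGC — no ATG→stop ORF.
Frame -1: GCT AAA ATG TAA CCT TTT ACA TTG AAT ATG CAT TAG ACC TCC ACG GCT — ATG at 7, stop TAA at 10 → 6 nt; ATG at 28, stop TAG at 34 → 9 nt.
Frame -2: CTA AAA TGT AAC CTT TTA CAT TGA ATA TGC ATT AGA CCT CCA CGG CTC — no ATG→stop ORF.
Frame -3: TAA AAT GTA ACC TTT TAC ATT GAA TAT GCA TTA GAC CTC CAC GGC TCC — no ATG→stop ORF.
Longest: frame -1, positions 28–36, 9 nt = 3 codons = 2 aa. → 9 nucleotides.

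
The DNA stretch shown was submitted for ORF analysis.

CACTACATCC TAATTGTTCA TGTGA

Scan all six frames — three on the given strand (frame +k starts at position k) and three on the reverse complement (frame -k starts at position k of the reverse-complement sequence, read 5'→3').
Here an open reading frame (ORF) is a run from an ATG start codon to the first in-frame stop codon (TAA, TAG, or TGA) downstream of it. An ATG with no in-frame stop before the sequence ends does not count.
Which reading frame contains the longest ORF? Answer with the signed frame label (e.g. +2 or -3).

-2

Reverse complement (5'→3'): TCACATGAACAATTAGGATGTAGTG
Frame +1: CAC TAC ATC CTA ATT GTT CAT GTG — no ATG→stop ORF.
Frame +2: ACT ACA TCC TAA TTG TTC ATG TGA — ATG at 20, stop TGA at 23 → 6 nt.
Frame +3: CTA CAT CCT AAT TGT TCA TGT — no ATG→stop ORF.
Frame -1: TCA CAT GAA CAA TTA GGA TGT AGT — no ATG→stop ORF.
Frame -2: CAC ATG AAC AAT TAG GAT GTA GTG — ATG at 5, stop TAG at 14 → 12 nt.
Frame -3: ACA TGA ACA ATT AGG ATG TAG — ATG at 18, stop TAG at 21 → 6 nt.
Longest ORF is 12 nt in frame -2 (positions 5–16).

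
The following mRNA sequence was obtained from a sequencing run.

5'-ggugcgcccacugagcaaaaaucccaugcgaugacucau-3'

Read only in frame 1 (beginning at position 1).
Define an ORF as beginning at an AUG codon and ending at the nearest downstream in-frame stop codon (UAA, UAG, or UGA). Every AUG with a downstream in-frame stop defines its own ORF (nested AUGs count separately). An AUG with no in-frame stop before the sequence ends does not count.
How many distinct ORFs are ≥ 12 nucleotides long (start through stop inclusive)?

0

Frame 1: GGU GCG CCC ACU GAG CAA AAA UCC CAU GCG AUG ACU CAU — no AUG→stop ORF.
No ORF reaches 12 nucleotides. Count = 0.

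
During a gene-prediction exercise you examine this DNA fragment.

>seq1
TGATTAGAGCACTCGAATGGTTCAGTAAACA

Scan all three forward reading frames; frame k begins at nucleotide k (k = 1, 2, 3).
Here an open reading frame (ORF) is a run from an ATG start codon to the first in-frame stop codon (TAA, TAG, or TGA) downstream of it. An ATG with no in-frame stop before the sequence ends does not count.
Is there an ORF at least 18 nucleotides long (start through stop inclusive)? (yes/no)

no

Frame 1: TGA TTA GAG CAC TCG AAT GGT TCA GTA AAC — no ATG→stop ORF.
Frame 2: GAT TAG AGC ACT CGA ATG GTT CAG TAA ACA — ATG at 17, stop TAA at 26 → 12 nt.
Frame 3: ATT AGA GCA CTC GAA TGG TTC AGT AAA — no ATG→stop ORF.
Largest ORF found is 12 nucleotides < 18, so no.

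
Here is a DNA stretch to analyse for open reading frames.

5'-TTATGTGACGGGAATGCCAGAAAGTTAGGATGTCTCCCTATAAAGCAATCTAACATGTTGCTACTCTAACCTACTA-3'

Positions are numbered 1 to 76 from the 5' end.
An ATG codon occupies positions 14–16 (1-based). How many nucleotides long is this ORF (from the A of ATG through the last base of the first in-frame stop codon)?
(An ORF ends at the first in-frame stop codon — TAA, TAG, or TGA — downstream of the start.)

Codons from position 14: ATG (14–16), CCA (17–19), GAA (20–22), AGT (23–25), TAG (26–28).
TAG is the first in-frame stop; ORF spans 14–28, 15 nucleotides.

15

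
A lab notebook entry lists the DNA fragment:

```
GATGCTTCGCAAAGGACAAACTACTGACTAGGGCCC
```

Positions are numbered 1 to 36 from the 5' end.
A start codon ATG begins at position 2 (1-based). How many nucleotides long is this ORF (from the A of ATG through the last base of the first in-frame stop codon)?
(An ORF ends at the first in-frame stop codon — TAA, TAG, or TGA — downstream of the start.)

30

Codons from position 2: ATG (2–4), CTT (5–7), CGC (8–10), AAA (11–13), GGA (14–16), CAA (17–19), ACT (20–22), ACT (23–25), GAC (26–28), TAG (29–31).
TAG is the first in-frame stop; ORF spans 2–31, 30 nucleotides.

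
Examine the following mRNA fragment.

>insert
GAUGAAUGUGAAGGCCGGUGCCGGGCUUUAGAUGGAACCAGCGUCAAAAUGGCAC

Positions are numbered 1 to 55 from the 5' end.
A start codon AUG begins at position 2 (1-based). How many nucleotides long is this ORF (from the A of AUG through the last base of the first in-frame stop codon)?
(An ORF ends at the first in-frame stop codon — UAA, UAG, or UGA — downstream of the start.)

30

Codons from position 2: AUG (2–4), AAU (5–7), GUG (8–10), AAG (11–13), GCC (14–16), GGU (17–19), GCC (20–22), GGG (23–25), CUU (26–28), UAG (29–31).
UAG is the first in-frame stop; ORF spans 2–31, 30 nucleotides.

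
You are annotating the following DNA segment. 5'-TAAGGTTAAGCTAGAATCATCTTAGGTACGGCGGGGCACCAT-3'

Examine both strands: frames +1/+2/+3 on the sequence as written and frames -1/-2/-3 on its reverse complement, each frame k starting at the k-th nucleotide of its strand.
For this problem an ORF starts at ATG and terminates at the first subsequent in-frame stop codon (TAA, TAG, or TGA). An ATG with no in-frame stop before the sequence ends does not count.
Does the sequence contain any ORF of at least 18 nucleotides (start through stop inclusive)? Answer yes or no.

Reverse complement (5'→3'): ATGGTGCCCCGCCGTACCTAAGATGATTCTAGCTTAACCTTA
Frame +1: TAA GGT TAA GCT AGA ATC ATC TTA GGT ACG GCG GGG CAC CAT — no ATG→stop ORF.
Frame +2: AAG GTT AAG CTA GAA TCA TCT TAG GTA CGG CGG GGC ACC — no ATG→stop ORF.
Frame +3: AGG TTA AGC TAG AAT CAT CTT AGG TAC GGC GGG GCA CCA — no ATG→stop ORF.
Frame -1: ATG GTG CCC CGC CGT ACC TAA GAT GAT TCT AGC TTA ACC TTA — ATG at 1, stop TAA at 19 → 21 nt.
Frame -2: TGG TGC CCC GCC GTA CCT AAG ATG ATT CTA GCT TAA CCT — ATG at 23, stop TAA at 35 → 15 nt.
Frame -3: GGT GCC CCG CCG TAC CTA AGA TGA TTC TAG CTT AAC CTT — no ATG→stop ORF.
Frame -1 has an ORF of 21 nucleotides (positions 1–21) ≥ 18, so yes.

yes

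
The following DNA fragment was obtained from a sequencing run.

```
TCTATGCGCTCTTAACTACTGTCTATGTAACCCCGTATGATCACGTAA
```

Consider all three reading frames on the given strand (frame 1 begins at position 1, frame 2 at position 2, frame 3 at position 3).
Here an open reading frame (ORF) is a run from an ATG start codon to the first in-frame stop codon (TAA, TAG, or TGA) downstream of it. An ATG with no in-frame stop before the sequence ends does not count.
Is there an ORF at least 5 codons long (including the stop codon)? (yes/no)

Frame 1: TCT ATG CGC TCT TAA CTA CTG TCT ATG TAA CCC CGT ATG ATC ACG TAA — ATG at 4, stop TAA at 13 → 12 nt; ATG at 25, stop TAA at 28 → 6 nt; ATG at 37, stop TAA at 46 → 12 nt.
Frame 2: CTA TGC GCT CTT AAC TAC TGT CTA TGT AAC CCC GTA TGA TCA CGT — no ATG→stop ORF.
Frame 3: TAT GCG CTC TTA ACT ACT GTC TAT GTA ACC CCG TAT GAT CAC GTA — no ATG→stop ORF.
Largest ORF found is 4 codons < 5, so no.

no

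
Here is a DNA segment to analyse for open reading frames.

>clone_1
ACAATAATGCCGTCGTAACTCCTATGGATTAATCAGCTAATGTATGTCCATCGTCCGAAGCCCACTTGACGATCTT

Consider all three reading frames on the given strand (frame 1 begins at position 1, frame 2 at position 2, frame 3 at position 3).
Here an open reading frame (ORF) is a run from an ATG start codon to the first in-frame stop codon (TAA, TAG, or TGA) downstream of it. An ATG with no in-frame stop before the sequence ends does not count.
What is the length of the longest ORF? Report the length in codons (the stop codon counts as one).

10

Frame 1: ACA ATA ATG CCG TCG TAA CTC CTA TGG ATT AAT CAG CTA ATG TAT GTC CAT CGT CCG AAG CCC ACT TGA CGA TCT — ATG at 7, stop TAA at 16 → 12 nt; ATG at 40, stop TGA at 67 → 30 nt.
Frame 2: CAA TAA TGC CGT CGT AAC TCC TAT GGA TTA ATC AGC TAA TGT ATG TCC ATC GTC CGA AGC CCA CTT GAC GAT CTT — no ATG→stop ORF.
Frame 3: AAT AAT GCC GTC GTA ACT CCT ATG GAT TAA TCA GCT AAT GTA TGT CCA TCG TCC GAA GCC CAC TTG ACG ATC — ATG at 24, stop TAA at 30 → 9 nt.
Longest: frame 1, positions 40–69, 30 nt = 10 codons = 9 aa. → 10 codons.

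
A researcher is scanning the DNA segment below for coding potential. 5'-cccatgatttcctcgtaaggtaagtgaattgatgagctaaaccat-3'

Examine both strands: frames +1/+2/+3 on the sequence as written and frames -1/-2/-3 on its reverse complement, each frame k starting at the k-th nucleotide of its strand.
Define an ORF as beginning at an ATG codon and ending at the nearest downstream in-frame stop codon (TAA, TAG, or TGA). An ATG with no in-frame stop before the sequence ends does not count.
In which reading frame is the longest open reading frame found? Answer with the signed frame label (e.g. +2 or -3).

+1

Reverse complement (5'→3'): ATGGTTTAGCTCATCAATTCACTTACCTTACGAGGAAATCATGGG
Frame +1: CCC ATG ATT TCC TCG TAA GGT AAG TGA ATT GAT GAG CTA AAC CAT — ATG at 4, stop TAA at 16 → 15 nt.
Frame +2: CCA TGA TTT CCT CGT AAG GTA AGT GAA TTG ATG AGC TAA ACC — ATG at 32, stop TAA at 38 → 9 nt.
Frame +3: CAT GAT TTC CTC GTA AGG TAA GTG AAT TGA TGA GCT AAA CCA — no ATG→stop ORF.
Frame -1: ATG GTT TAG CTC ATC AAT TCA CTT ACC TTA CGA GGA AAT CAT GGG — ATG at 1, stop TAG at 7 → 9 nt.
Frame -2: TGG TTT AGC TCA TCA ATT CAC TTA CCT TAC GAG GAA ATC ATG — no ATG→stop ORF.
Frame -3: GGT TTA GCT CAT CAA TTC ACT TAC CTT ACG AGG AAA TCA TGG — no ATG→stop ORF.
Longest ORF is 15 nt in frame +1 (positions 4–18).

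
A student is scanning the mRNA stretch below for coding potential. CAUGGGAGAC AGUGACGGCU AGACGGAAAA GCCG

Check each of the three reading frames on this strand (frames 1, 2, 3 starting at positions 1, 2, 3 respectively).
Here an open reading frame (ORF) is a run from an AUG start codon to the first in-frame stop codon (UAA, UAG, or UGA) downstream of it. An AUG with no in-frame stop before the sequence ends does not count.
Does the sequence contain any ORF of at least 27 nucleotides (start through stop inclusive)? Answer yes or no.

Frame 1: CAU GGG AGA CAG UGA CGG CUA GAC GGA AAA GCC — no AUG→stop ORF.
Frame 2: AUG GGA GAC AGU GAC GGC UAG ACG GAA AAG CCG — AUG at 2, stop UAG at 20 → 21 nt.
Frame 3: UGG GAG ACA GUG ACG GCU AGA CGG AAA AGC — no AUG→stop ORF.
Largest ORF found is 21 nucleotides < 27, so no.

no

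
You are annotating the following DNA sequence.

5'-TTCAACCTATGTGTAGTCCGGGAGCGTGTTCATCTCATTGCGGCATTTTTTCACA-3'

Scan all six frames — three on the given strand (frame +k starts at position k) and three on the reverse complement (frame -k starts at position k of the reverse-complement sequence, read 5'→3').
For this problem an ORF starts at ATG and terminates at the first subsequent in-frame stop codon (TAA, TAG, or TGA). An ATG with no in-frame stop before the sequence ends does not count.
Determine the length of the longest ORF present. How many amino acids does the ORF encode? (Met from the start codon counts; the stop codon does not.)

Reverse complement (5'→3'): TGTGAAAAAATGCCGCAATGAGATGAACACGCTCCCGGACTACACATAGGTTGAA
Frame +1: TTC AAC CTA TGT GTA GTC CGG GAG CGT GTT CAT CTC ATT GCG GCA TTT TTT CAC — no ATG→stop ORF.
Frame +2: TCA ACC TAT GTG TAG TCC GGG AGC GTG TTC ATC TCA TTG CGG CAT TTT TTC ACA — no ATG→stop ORF.
Frame +3: CAA CCT ATG TGT AGT CCG GGA GCG TGT TCA TCT CAT TGC GGC ATT TTT TCA — no ATG→stop ORF.
Frame -1: TGT GAA AAA ATG CCG CAA TGA GAT GAA CAC GCT CCC GGA CTA CAC ATA GGT TGA — ATG at 10, stop TGA at 19 → 12 nt.
Frame -2: GTG AAA AAA TGC CGC AAT GAG ATG AAC ACG CTC CCG GAC TAC ACA TAG GTT GAA — ATG at 23, stop TAG at 47 → 27 nt.
Frame -3: TGA AAA AAT GCC GCA ATG AGA TGA ACA CGC TCC CGG ACT ACA CAT AGG TTG — ATG at 18, stop TGA at 24 → 9 nt.
Longest: frame -2, positions 23–49, 27 nt = 9 codons = 8 aa. → 8 amino acids.

8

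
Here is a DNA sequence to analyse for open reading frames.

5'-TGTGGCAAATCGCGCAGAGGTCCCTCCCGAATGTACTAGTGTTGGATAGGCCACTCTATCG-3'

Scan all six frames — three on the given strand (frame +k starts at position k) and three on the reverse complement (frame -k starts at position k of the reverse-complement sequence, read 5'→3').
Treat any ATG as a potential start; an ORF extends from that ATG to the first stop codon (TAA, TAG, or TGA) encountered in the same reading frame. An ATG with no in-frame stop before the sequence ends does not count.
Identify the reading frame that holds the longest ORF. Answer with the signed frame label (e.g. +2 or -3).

Reverse complement (5'→3'): CGATAGAGTGGCCTATCCAACACTAGTACATTCGGGAGGGACCTCTGCGCGATTTGCCACA
Frame +1: TGT GGC AAA TCG CGC AGA GGT CCC TCC CGA ATG TAC TAG TGT TGG ATA GGC CAC TCT ATC — ATG at 31, stop TAG at 37 → 9 nt.
Frame +2: GTG GCA AAT CGC GCA GAG GTC CCT CCC GAA TGT ACT AGT GTT GGA TAG GCC ACT CTA TCG — no ATG→stop ORF.
Frame +3: TGG CAA ATC GCG CAG AGG TCC CTC CCG AAT GTA CTA GTG TTG GAT AGG CCA CTC TAT — no ATG→stop ORF.
Frame -1: CGA TAG AGT GGC CTA TCC AAC ACT AGT ACA TTC GGG AGG GAC CTC TGC GCG ATT TGC CAC — no ATG→stop ORF.
Frame -2: GAT AGA GTG GCC TAT CCA ACA CTA GTA CAT TCG GGA GGG ACC TCT GCG CGA TTT GCC ACA — no ATG→stop ORF.
Frame -3: ATA GAG TGG CCT ATC CAA CAC TAG TAC ATT CGG GAG GGA CCT CTG CGC GAT TTG CCA — no ATG→stop ORF.
Longest ORF is 9 nt in frame +1 (positions 31–39).

+1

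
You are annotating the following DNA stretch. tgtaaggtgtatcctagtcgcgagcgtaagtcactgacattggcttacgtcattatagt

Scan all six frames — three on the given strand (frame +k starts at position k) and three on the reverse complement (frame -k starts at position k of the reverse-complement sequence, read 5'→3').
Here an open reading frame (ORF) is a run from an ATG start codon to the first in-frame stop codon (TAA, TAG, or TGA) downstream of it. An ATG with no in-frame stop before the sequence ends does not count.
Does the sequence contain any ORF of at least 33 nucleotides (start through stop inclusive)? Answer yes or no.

Reverse complement (5'→3'): ACTATAATGACGTAAGCCAATGTCAGTGACTTACGCTCGCGACTAGGATACACCTTACA
Frame +1: TGT AAG GTG TAT CCT AGT CGC GAG CGT AAG TCA CTG ACA TTG GCT TAC GTC ATT ATA — no ATG→stop ORF.
Frame +2: GTA AGG TGT ATC CTA GTC GCG AGC GTA AGT CAC TGA CAT TGG CTT ACG TCA TTA TAG — no ATG→stop ORF.
Frame +3: TAA GGT GTA TCC TAG TCG CGA GCG TAA GTC ACT GAC ATT GGC TTA CGT CAT TAT AGT — no ATG→stop ORF.
Frame -1: ACT ATA ATG ACG TAA GCC AAT GTC AGT GAC TTA CGC TCG CGA CTA GGA TAC ACC TTA — ATG at 7, stop TAA at 13 → 9 nt.
Frame -2: CTA TAA TGA CGT AAG CCA ATG TCA GTG ACT TAC GCT CGC GAC TAG GAT ACA CCT TAC — ATG at 20, stop TAG at 44 → 27 nt.
Frame -3: TAT AAT GAC GTA AGC CAA TGT CAG TGA CTT ACG CTC GCG ACT AGG ATA CAC CTT ACA — no ATG→stop ORF.
Largest ORF found is 27 nucleotides < 33, so no.

no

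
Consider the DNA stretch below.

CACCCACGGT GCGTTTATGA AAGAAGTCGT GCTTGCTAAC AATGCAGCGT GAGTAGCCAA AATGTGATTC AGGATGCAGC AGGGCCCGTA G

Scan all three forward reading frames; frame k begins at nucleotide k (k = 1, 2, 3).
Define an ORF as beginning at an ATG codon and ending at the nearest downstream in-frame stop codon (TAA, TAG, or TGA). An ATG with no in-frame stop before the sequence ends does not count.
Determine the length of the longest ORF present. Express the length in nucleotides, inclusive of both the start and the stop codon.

36

Frame 1: CAC CCA CGG TGC GTT TAT GAA AGA AGT CGT GCT TGC TAA CAA TGC AGC GTG AGT AGC CAA AAT GTG ATT CAG GAT GCA GCA GGG CCC GTA — no ATG→stop ORF.
Frame 2: ACC CAC GGT GCG TTT ATG AAA GAA GTC GTG CTT GCT AAC AAT GCA GCG TGA GTA GCC AAA ATG TGA TTC AGG ATG CAG CAG GGC CCG TAG — ATG at 17, stop TGA at 50 → 36 nt; ATG at 62, stop TGA at 65 → 6 nt; ATG at 74, stop TAG at 89 → 18 nt.
Frame 3: CCC ACG GTG CGT TTA TGA AAG AAG TCG TGC TTG CTA ACA ATG CAG CGT GAG TAG CCA AAA TGT GAT TCA GGA TGC AGC AGG GCC CGT — ATG at 42, stop TAG at 54 → 15 nt.
Longest: frame 2, positions 17–52, 36 nt = 12 codons = 11 aa. → 36 nucleotides.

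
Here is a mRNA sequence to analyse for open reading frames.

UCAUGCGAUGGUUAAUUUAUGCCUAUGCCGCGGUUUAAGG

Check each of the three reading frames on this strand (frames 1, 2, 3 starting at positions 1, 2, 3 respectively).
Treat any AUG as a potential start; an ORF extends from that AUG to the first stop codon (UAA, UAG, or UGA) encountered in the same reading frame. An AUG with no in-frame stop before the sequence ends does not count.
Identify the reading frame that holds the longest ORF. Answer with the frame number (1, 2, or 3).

Frame 1: UCA UGC GAU GGU UAA UUU AUG CCU AUG CCG CGG UUU AAG — no AUG→stop ORF.
Frame 2: CAU GCG AUG GUU AAU UUA UGC CUA UGC CGC GGU UUA AGG — no AUG→stop ORF.
Frame 3: AUG CGA UGG UUA AUU UAU GCC UAU GCC GCG GUU UAA — AUG at 3, stop UAA at 36 → 36 nt.
Longest ORF is 36 nt in frame 3 (positions 3–38).

3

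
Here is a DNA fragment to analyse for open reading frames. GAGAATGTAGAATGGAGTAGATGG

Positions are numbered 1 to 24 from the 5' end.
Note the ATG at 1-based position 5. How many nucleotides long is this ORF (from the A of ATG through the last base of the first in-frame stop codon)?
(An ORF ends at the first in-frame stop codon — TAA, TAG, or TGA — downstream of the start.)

Codons from position 5: ATG (5–7), TAG (8–10).
TAG is the first in-frame stop; ORF spans 5–10, 6 nucleotides.

6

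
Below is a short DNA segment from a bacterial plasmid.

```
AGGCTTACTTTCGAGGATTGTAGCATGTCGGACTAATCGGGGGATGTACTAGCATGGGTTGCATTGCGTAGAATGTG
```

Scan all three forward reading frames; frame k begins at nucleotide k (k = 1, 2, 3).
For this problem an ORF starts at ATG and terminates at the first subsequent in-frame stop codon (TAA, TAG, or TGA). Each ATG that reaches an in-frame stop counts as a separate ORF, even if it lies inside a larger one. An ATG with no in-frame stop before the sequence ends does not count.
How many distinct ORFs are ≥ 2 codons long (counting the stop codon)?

3

Frame 1: AGG CTT ACT TTC GAG GAT TGT AGC ATG TCG GAC TAA TCG GGG GAT GTA CTA GCA TGG GTT GCA TTG CGT AGA ATG — ATG at 25, stop TAA at 34 → 12 nt.
Frame 2: GGC TTA CTT TCG AGG ATT GTA GCA TGT CGG ACT AAT CGG GGG ATG TAC TAG CAT GGG TTG CAT TGC GTA GAA TGT — ATG at 44, stop TAG at 50 → 9 nt.
Frame 3: GCT TAC TTT CGA GGA TTG TAG CAT GTC GGA CTA ATC GGG GGA TGT ACT AGC ATG GGT TGC ATT GCG TAG AAT GTG — ATG at 54, stop TAG at 69 → 18 nt.
ORFs ≥ 2 codons: frame 1 25–36 (4 codons), frame 2 44–52 (3 codons), frame 3 54–71 (6 codons). Count = 3.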